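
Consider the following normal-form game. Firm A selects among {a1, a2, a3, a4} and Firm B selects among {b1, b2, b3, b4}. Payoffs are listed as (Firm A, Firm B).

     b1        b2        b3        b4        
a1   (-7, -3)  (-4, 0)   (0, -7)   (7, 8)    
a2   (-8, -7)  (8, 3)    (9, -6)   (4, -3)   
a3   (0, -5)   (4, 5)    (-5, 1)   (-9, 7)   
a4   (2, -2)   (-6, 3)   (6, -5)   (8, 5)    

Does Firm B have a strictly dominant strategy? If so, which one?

None

Check whether one of Firm B's strategies beats all alternatives regardless of what the opponent does.
b1 is not dominant: against a1, b2 gives 0 > -3.
b2 is not dominant: against a1, b4 gives 8 > 0.
b3 is not dominant: against a1, b1 gives -3 > -7.
b4 is not dominant: against a2, b2 gives 3 > -3.
No single strategy is best against every opponent action.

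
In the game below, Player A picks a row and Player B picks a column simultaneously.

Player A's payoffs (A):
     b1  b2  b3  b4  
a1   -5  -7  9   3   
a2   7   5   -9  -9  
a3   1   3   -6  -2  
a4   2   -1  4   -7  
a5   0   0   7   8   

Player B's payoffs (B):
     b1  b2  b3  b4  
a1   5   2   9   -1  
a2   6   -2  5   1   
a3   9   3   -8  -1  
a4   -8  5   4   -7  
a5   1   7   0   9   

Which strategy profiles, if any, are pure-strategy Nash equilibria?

Find each player's best response to every opponent strategy; NE are the intersections.
Player A's best responses — vs b1: a2 (payoff 7); vs b2: a2 (payoff 5); vs b3: a1 (payoff 9); vs b4: a5 (payoff 8).
Player B's best responses — vs a1: b3 (payoff 9); vs a2: b1 (payoff 6); vs a3: b1 (payoff 9); vs a4: b2 (payoff 5); vs a5: b4 (payoff 9).
Mutual best responses occur at (a1, b3), (a2, b1), and (a5, b4); at each, neither player gains by switching.

(a1, b3), (a2, b1), and (a5, b4)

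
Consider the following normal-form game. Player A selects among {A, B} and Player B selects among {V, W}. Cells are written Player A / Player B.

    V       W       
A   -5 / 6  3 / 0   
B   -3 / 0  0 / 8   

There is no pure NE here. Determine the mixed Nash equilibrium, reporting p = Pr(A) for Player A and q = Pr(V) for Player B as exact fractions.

In a mixed NE each player is indifferent between their pure strategies, so the opponent's mix sets the indifference.
Player B indifferent between V and W: p·6 + (1−p)·0 = p·0 + (1−p)·8 ⟹ 0 + 6p = 8 + (-8)p ⟹ p = 4/7.
Player A indifferent between A and B: q·(-5) + (1−q)·3 = q·(-3) + (1−q)·0 ⟹ 3 + (-8)q = 0 + (-3)q ⟹ q = 3/5.

p = 4/7, q = 3/5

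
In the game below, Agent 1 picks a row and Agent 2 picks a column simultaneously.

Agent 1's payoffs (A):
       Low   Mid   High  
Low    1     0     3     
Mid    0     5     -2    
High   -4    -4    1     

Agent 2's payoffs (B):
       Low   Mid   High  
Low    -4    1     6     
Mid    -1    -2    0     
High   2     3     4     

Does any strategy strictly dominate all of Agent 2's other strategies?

High

A strategy is strictly dominant if it gives Agent 2 a strictly higher payoff than every other strategy, against every choice by the opponent.
High strictly dominates: vs Low: 6 > each of {-4, 1}; vs Mid: 0 > each of {-1, -2}; vs High: 4 > each of {2, 3}.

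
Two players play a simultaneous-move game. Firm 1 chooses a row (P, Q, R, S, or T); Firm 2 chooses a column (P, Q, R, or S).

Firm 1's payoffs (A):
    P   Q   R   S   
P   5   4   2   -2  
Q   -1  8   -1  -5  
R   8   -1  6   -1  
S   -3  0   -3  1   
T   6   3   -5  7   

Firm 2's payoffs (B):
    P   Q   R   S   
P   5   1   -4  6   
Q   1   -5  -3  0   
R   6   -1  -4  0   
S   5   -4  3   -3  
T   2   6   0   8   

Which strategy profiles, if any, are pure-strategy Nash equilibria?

Check mutual best responses: a cell is a NE iff neither player can gain by unilaterally deviating.
Firm 1's best responses — vs P: R (payoff 8); vs Q: Q (payoff 8); vs R: R (payoff 6); vs S: T (payoff 7).
Firm 2's best responses — vs P: S (payoff 6); vs Q: P (payoff 1); vs R: P (payoff 6); vs S: P (payoff 5); vs T: S (payoff 8).
Mutual best responses occur at (R, P) and (T, S); at each, neither player gains by switching.

(R, P) and (T, S)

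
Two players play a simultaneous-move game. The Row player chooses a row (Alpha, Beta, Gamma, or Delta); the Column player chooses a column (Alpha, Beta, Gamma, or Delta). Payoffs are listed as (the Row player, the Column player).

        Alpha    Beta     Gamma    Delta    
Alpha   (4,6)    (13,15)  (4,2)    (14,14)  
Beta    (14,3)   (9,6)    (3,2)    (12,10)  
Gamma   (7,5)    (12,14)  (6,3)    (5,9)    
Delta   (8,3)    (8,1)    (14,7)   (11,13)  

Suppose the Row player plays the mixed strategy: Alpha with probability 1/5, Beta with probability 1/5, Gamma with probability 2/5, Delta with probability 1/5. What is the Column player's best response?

Delta

The Column player's best reply maximizes expected payoff against the mix.
Alpha: (1/5)·6 + (1/5)·3 + (2/5)·5 + (1/5)·3 = 22/5
Beta: (1/5)·15 + (1/5)·6 + (2/5)·14 + (1/5)·1 = 10
Gamma: (1/5)·2 + (1/5)·2 + (2/5)·3 + (1/5)·7 = 17/5
Delta: (1/5)·14 + (1/5)·10 + (2/5)·9 + (1/5)·13 = 11
Highest expected payoff is 11, from Delta.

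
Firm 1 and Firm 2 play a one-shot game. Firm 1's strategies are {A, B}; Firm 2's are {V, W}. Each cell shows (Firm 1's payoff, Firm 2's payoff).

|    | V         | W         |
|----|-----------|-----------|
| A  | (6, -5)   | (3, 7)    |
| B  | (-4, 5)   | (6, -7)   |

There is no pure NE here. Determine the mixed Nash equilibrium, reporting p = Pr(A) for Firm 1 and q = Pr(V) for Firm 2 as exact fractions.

Each player's mixing probability is pinned down by making the *other* player indifferent.
Firm 2 indifferent between V and W: p·(-5) + (1−p)·5 = p·7 + (1−p)·(-7) ⟹ 5 + (-10)p = (-7) + 14p ⟹ p = 1/2.
Firm 1 indifferent between A and B: q·6 + (1−q)·3 = q·(-4) + (1−q)·6 ⟹ 3 + 3q = 6 + (-10)q ⟹ q = 3/13.

p = 1/2, q = 3/13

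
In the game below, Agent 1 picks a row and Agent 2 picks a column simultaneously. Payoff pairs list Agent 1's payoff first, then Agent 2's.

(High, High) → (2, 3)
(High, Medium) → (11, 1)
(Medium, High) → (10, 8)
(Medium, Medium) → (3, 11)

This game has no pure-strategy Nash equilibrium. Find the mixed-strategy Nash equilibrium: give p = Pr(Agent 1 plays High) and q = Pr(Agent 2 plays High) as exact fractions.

In a mixed NE each player is indifferent between their pure strategies, so the opponent's mix sets the indifference.
Agent 2 indifferent between High and Medium: p·3 + (1−p)·8 = p·1 + (1−p)·11 ⟹ 8 + (-5)p = 11 + (-10)p ⟹ p = 3/5.
Agent 1 indifferent between High and Medium: q·2 + (1−q)·11 = q·10 + (1−q)·3 ⟹ 11 + (-9)q = 3 + 7q ⟹ q = 1/2.

p = 3/5, q = 1/2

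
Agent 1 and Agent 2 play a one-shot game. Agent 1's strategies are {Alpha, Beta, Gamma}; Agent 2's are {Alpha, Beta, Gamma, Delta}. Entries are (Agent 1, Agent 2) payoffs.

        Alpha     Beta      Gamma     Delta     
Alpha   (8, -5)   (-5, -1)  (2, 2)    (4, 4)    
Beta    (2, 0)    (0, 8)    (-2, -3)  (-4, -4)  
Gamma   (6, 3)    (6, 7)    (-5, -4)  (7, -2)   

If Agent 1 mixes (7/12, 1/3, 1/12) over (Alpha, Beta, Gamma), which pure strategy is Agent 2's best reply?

Agent 2's best reply maximizes expected payoff against the mix.
Alpha: (7/12)·(-5) + (1/3)·0 + (1/12)·3 = -8/3
Beta: (7/12)·(-1) + (1/3)·8 + (1/12)·7 = 8/3
Gamma: (7/12)·2 + (1/3)·(-3) + (1/12)·(-4) = -1/6
Delta: (7/12)·4 + (1/3)·(-4) + (1/12)·(-2) = 5/6
Highest expected payoff is 8/3, from Beta.

Beta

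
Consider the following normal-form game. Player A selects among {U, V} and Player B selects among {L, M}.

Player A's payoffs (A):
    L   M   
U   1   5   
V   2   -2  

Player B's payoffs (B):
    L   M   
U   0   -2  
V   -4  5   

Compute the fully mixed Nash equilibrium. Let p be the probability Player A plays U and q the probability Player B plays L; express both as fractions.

p = 9/11, q = 7/8

Each player's mixing probability is pinned down by making the *other* player indifferent.
Player B indifferent between L and M: p·0 + (1−p)·(-4) = p·(-2) + (1−p)·5 ⟹ (-4) + 4p = 5 + (-7)p ⟹ p = 9/11.
Player A indifferent between U and V: q·1 + (1−q)·5 = q·2 + (1−q)·(-2) ⟹ 5 + (-4)q = (-2) + 4q ⟹ q = 7/8.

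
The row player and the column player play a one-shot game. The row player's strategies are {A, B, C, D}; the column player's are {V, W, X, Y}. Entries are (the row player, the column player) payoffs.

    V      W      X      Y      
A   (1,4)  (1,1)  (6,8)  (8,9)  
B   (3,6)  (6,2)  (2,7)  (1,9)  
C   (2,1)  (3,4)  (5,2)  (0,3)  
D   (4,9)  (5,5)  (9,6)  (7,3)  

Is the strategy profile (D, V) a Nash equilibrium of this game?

Holding the column player at V: the row player gets 4 from D, versus 1 from A, 3 from B, 2 from C. No profitable deviation for the row player.
Holding the row player at D: the column player gets 9 from V, versus 5 from W, 6 from X, 3 from Y. No profitable deviation for the column player either.

Yes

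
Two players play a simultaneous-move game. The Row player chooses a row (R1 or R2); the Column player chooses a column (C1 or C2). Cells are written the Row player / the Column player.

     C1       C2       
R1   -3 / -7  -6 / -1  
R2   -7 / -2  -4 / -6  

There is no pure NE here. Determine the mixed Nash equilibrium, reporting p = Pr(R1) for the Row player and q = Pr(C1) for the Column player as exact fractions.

p = 2/5, q = 1/3

In a mixed NE each player is indifferent between their pure strategies, so the opponent's mix sets the indifference.
The Column player indifferent between C1 and C2: p·(-7) + (1−p)·(-2) = p·(-1) + (1−p)·(-6) ⟹ (-2) + (-5)p = (-6) + 5p ⟹ p = 2/5.
The Row player indifferent between R1 and R2: q·(-3) + (1−q)·(-6) = q·(-7) + (1−q)·(-4) ⟹ (-6) + 3q = (-4) + (-3)q ⟹ q = 1/3.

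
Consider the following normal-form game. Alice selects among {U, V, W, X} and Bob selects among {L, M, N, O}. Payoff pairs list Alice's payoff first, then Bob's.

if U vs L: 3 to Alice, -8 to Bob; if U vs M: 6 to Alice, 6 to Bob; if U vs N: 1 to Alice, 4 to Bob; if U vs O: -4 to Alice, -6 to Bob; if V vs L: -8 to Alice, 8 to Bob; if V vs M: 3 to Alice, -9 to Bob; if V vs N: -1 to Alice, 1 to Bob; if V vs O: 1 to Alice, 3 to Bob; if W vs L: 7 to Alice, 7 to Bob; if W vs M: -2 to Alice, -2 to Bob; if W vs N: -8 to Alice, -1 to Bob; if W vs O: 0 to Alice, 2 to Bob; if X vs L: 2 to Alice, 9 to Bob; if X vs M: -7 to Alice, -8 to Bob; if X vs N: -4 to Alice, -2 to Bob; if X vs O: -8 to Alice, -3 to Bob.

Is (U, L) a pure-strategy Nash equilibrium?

Holding Bob at L: Alice gets 3 from U but could get 7 by switching to W. Alice has a profitable deviation.

No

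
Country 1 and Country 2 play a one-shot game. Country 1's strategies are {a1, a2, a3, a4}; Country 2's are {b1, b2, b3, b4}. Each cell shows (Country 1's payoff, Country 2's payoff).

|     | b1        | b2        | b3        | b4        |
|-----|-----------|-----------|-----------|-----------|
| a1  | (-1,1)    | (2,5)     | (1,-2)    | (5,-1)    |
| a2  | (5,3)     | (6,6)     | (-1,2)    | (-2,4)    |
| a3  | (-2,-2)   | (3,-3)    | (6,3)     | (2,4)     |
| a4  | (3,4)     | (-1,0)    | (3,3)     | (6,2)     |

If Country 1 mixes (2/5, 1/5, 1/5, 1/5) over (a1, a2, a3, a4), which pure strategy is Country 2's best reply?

b2

Country 2's best reply maximizes expected payoff against the mix.
b1: (2/5)·1 + (1/5)·3 + (1/5)·(-2) + (1/5)·4 = 7/5
b2: (2/5)·5 + (1/5)·6 + (1/5)·(-3) + (1/5)·0 = 13/5
b3: (2/5)·(-2) + (1/5)·2 + (1/5)·3 + (1/5)·3 = 4/5
b4: (2/5)·(-1) + (1/5)·4 + (1/5)·4 + (1/5)·2 = 8/5
Highest expected payoff is 13/5, from b2.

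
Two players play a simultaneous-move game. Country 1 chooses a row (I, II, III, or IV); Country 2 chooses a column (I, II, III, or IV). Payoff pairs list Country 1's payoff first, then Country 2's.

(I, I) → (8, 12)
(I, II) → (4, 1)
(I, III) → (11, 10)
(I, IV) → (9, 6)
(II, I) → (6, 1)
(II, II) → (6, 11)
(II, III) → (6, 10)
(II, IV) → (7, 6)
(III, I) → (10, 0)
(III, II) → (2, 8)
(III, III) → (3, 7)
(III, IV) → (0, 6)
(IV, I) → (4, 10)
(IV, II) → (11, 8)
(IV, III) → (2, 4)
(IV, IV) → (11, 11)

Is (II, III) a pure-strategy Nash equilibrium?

No

Holding Country 2 at III: Country 1 gets 6 from II but could get 11 by switching to I. Country 1 has a profitable deviation.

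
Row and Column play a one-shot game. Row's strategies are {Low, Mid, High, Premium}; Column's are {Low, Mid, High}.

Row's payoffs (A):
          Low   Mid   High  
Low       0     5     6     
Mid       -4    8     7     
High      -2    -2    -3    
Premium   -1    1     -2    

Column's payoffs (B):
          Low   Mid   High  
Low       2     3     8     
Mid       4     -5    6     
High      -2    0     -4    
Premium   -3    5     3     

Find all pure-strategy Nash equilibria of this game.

(Mid, High)

Check mutual best responses: a cell is a NE iff neither player can gain by unilaterally deviating.
Row's best responses — vs Low: Low (payoff 0); vs Mid: Mid (payoff 8); vs High: Mid (payoff 7).
Column's best responses — vs Low: High (payoff 8); vs Mid: High (payoff 6); vs High: Mid (payoff 0); vs Premium: Mid (payoff 5).
The only mutual best response is (Mid, High); neither player gains by switching there.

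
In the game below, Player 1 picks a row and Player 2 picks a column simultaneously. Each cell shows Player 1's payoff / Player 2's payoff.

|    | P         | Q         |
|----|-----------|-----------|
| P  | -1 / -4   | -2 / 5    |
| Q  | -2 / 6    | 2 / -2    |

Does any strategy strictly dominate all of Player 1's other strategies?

No strictly dominant strategy

Check whether one of Player 1's strategies beats all alternatives regardless of what the opponent does.
P is not dominant: against Q, Q gives 2 > -2.
Q is not dominant: against P, P gives -1 > -2.
No single strategy is best against every opponent action.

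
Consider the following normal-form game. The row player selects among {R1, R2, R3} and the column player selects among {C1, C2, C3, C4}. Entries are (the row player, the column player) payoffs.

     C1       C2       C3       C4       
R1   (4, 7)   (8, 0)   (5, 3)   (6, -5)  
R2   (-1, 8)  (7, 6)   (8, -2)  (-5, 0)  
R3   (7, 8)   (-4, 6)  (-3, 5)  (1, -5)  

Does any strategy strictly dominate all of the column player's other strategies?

C1

A strategy is strictly dominant if it gives the column player a strictly higher payoff than every other strategy, against every choice by the opponent.
C1 strictly dominates: vs R1: 7 > each of {0, 3, -5}; vs R2: 8 > each of {6, -2, 0}; vs R3: 8 > each of {6, 5, -5}.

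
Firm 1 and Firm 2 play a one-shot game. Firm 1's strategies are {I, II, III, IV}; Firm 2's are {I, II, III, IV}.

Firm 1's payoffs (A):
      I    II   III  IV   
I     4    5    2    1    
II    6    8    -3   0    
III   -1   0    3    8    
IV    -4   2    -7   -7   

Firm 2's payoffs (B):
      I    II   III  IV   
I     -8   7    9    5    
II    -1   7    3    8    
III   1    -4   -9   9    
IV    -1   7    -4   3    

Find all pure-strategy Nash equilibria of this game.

Check mutual best responses: a cell is a NE iff neither player can gain by unilaterally deviating.
Firm 1's best responses — vs I: II (payoff 6); vs II: II (payoff 8); vs III: III (payoff 3); vs IV: III (payoff 8).
Firm 2's best responses — vs I: III (payoff 9); vs II: IV (payoff 8); vs III: IV (payoff 9); vs IV: II (payoff 7).
The only mutual best response is (III, IV); neither player gains by switching there.

(III, IV)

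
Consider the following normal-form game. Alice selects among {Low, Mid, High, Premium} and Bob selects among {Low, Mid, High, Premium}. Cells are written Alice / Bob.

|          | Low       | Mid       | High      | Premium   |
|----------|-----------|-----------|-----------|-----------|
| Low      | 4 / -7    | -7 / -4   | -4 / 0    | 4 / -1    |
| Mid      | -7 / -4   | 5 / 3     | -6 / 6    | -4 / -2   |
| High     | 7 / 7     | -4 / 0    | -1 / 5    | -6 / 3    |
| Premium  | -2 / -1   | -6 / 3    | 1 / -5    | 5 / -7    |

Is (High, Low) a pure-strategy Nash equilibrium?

Yes

Holding Bob at Low: Alice gets 7 from High, versus 4 from Low, -7 from Mid, -2 from Premium. No profitable deviation for Alice.
Holding Alice at High: Bob gets 7 from Low, versus 0 from Mid, 5 from High, 3 from Premium. No profitable deviation for Bob either.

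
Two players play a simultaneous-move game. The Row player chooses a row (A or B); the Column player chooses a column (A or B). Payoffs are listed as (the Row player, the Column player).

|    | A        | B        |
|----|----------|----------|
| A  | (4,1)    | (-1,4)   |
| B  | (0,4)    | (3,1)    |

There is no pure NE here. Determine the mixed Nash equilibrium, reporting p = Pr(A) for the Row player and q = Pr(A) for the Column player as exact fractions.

p = 1/2, q = 1/2

In a mixed NE each player is indifferent between their pure strategies, so the opponent's mix sets the indifference.
The Column player indifferent between A and B: p·1 + (1−p)·4 = p·4 + (1−p)·1 ⟹ 4 + (-3)p = 1 + 3p ⟹ p = 1/2.
The Row player indifferent between A and B: q·4 + (1−q)·(-1) = q·0 + (1−q)·3 ⟹ (-1) + 5q = 3 + (-3)q ⟹ q = 1/2.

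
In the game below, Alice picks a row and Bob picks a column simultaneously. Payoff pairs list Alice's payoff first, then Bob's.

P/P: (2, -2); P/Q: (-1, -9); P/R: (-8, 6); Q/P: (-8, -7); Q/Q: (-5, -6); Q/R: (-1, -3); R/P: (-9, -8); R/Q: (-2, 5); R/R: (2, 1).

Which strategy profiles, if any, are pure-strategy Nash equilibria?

Find each player's best response to every opponent strategy; NE are the intersections.
Alice's best responses — vs P: P (payoff 2); vs Q: P (payoff -1); vs R: R (payoff 2).
Bob's best responses — vs P: R (payoff 6); vs Q: R (payoff -3); vs R: Q (payoff 5).
No cell has both players best-responding. For instance, Alice's best reply to Q is P, but against P Bob prefers R over Q.

None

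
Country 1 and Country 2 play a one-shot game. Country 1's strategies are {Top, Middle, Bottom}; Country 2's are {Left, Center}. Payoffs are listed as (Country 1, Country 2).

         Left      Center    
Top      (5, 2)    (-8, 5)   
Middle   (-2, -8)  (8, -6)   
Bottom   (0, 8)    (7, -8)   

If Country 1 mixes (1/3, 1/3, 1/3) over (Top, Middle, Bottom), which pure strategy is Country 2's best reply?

Compute Country 2's expected payoff from each pure strategy against the given mix.
Left: (1/3)·2 + (1/3)·(-8) + (1/3)·8 = 2/3
Center: (1/3)·5 + (1/3)·(-6) + (1/3)·(-8) = -3
Highest expected payoff is 2/3, from Left.

Left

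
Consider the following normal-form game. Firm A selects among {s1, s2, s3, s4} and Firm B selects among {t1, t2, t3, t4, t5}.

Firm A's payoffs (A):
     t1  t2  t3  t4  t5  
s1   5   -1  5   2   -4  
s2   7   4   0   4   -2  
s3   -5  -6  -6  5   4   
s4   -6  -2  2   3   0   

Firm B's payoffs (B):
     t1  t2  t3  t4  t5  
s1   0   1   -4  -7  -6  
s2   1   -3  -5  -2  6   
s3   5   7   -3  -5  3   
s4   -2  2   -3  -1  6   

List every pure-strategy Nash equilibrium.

None

Find each player's best response to every opponent strategy; NE are the intersections.
Firm A's best responses — vs t1: s2 (payoff 7); vs t2: s2 (payoff 4); vs t3: s1 (payoff 5); vs t4: s3 (payoff 5); vs t5: s3 (payoff 4).
Firm B's best responses — vs s1: t2 (payoff 1); vs s2: t5 (payoff 6); vs s3: t2 (payoff 7); vs s4: t5 (payoff 6).
No cell has both players best-responding. For instance, Firm A's best reply to t5 is s3, but against s3 Firm B prefers t2 over t5.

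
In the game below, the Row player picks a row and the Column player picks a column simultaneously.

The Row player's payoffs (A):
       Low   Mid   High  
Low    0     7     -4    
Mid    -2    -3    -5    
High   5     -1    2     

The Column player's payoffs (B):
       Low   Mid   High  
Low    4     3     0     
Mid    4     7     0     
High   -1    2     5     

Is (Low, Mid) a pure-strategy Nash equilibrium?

Holding the Column player at Mid: the Row player gets 7 from Low, versus -3 from Mid, -1 from High. No profitable deviation for the Row player.
Holding the Row player at Low: the Column player gets 3 from Mid but could get 4 by switching to Low. The Column player has a profitable deviation.

No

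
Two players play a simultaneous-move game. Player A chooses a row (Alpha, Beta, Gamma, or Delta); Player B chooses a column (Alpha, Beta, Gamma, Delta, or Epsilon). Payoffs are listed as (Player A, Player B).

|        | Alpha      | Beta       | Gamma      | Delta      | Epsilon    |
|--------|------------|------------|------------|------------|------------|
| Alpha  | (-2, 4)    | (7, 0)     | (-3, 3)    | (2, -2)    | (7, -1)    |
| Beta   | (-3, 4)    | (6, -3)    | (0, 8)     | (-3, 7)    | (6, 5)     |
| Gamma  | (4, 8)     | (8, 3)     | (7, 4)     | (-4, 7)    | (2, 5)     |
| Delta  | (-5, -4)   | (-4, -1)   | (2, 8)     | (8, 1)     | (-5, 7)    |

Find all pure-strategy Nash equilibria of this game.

Find each player's best response to every opponent strategy; NE are the intersections.
Player A's best responses — vs Alpha: Gamma (payoff 4); vs Beta: Gamma (payoff 8); vs Gamma: Gamma (payoff 7); vs Delta: Delta (payoff 8); vs Epsilon: Alpha (payoff 7).
Player B's best responses — vs Alpha: Alpha (payoff 4); vs Beta: Gamma (payoff 8); vs Gamma: Alpha (payoff 8); vs Delta: Gamma (payoff 8).
The only mutual best response is (Gamma, Alpha); neither player gains by switching there.

(Gamma, Alpha)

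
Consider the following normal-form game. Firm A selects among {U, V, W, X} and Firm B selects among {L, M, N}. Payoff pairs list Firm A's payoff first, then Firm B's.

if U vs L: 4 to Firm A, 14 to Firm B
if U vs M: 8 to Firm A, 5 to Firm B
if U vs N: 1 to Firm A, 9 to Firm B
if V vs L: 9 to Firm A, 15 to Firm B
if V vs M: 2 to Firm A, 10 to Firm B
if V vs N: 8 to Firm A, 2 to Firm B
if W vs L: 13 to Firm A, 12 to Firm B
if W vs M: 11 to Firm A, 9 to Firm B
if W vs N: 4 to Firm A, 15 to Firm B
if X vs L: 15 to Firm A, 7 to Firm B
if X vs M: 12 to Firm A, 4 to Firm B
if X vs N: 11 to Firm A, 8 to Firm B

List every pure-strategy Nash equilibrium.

Check mutual best responses: a cell is a NE iff neither player can gain by unilaterally deviating.
Firm A's best responses — vs L: X (payoff 15); vs M: X (payoff 12); vs N: X (payoff 11).
Firm B's best responses — vs U: L (payoff 14); vs V: L (payoff 15); vs W: N (payoff 15); vs X: N (payoff 8).
The only mutual best response is (X, N); neither player gains by switching there.

(X, N)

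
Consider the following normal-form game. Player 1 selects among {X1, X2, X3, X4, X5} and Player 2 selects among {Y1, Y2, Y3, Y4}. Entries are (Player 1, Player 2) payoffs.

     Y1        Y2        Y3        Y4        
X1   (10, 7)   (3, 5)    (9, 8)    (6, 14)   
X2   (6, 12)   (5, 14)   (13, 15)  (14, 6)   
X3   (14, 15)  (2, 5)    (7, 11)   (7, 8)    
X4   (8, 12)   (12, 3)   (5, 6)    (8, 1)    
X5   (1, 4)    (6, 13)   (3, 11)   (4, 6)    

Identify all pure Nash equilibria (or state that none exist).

A profile is a Nash equilibrium when each player is best-responding to the other.
Player 1's best responses — vs Y1: X3 (payoff 14); vs Y2: X4 (payoff 12); vs Y3: X2 (payoff 13); vs Y4: X2 (payoff 14).
Player 2's best responses — vs X1: Y4 (payoff 14); vs X2: Y3 (payoff 15); vs X3: Y1 (payoff 15); vs X4: Y1 (payoff 12); vs X5: Y2 (payoff 13).
Mutual best responses occur at (X2, Y3) and (X3, Y1); at each, neither player gains by switching.

(X2, Y3) and (X3, Y1)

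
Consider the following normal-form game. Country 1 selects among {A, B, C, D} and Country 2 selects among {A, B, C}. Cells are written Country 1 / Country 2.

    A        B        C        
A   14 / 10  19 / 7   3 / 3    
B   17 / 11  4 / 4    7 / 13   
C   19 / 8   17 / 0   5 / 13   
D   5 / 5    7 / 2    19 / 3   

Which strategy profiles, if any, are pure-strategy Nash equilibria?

There is no pure-strategy Nash equilibrium

Check mutual best responses: a cell is a NE iff neither player can gain by unilaterally deviating.
Country 1's best responses — vs A: C (payoff 19); vs B: A (payoff 19); vs C: D (payoff 19).
Country 2's best responses — vs A: A (payoff 10); vs B: C (payoff 13); vs C: C (payoff 13); vs D: A (payoff 5).
No cell has both players best-responding. For instance, Country 1's best reply to A is C, but against C Country 2 prefers C over A.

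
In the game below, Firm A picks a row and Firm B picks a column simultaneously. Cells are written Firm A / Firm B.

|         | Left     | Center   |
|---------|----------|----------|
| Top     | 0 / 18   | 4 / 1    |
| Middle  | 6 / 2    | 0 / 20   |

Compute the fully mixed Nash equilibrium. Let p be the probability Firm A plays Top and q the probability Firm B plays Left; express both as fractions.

p = 18/35, q = 2/5

In a mixed NE each player is indifferent between their pure strategies, so the opponent's mix sets the indifference.
Firm B indifferent between Left and Center: p·18 + (1−p)·2 = p·1 + (1−p)·20 ⟹ 2 + 16p = 20 + (-19)p ⟹ p = 18/35.
Firm A indifferent between Top and Middle: q·0 + (1−q)·4 = q·6 + (1−q)·0 ⟹ 4 + (-4)q = 0 + 6q ⟹ q = 2/5.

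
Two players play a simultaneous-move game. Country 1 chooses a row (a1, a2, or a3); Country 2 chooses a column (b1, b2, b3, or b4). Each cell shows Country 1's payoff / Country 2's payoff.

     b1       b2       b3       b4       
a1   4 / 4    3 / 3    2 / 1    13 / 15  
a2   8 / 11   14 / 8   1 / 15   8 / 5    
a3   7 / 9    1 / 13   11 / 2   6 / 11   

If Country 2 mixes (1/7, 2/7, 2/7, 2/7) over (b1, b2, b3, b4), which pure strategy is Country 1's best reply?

Compute Country 1's expected payoff from each pure strategy against the given mix.
a1: (1/7)·4 + (2/7)·3 + (2/7)·2 + (2/7)·13 = 40/7
a2: (1/7)·8 + (2/7)·14 + (2/7)·1 + (2/7)·8 = 54/7
a3: (1/7)·7 + (2/7)·1 + (2/7)·11 + (2/7)·6 = 43/7
Highest expected payoff is 54/7, from a2.

a2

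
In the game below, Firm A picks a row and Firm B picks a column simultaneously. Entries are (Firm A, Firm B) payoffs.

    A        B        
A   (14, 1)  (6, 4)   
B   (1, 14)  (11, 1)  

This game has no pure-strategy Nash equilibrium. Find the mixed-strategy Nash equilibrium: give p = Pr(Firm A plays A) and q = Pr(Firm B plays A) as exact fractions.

p = 13/16, q = 5/18

In a mixed NE each player is indifferent between their pure strategies, so the opponent's mix sets the indifference.
Firm B indifferent between A and B: p·1 + (1−p)·14 = p·4 + (1−p)·1 ⟹ 14 + (-13)p = 1 + 3p ⟹ p = 13/16.
Firm A indifferent between A and B: q·14 + (1−q)·6 = q·1 + (1−q)·11 ⟹ 6 + 8q = 11 + (-10)q ⟹ q = 5/18.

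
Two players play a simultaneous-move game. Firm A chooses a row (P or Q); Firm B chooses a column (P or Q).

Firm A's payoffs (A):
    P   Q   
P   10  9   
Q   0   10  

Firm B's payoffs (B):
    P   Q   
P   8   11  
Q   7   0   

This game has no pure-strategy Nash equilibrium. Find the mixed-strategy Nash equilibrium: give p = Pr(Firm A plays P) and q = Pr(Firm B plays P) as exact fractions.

p = 7/10, q = 1/11

Each player's mixing probability is pinned down by making the *other* player indifferent.
Firm B indifferent between P and Q: p·8 + (1−p)·7 = p·11 + (1−p)·0 ⟹ 7 + 1p = 0 + 11p ⟹ p = 7/10.
Firm A indifferent between P and Q: q·10 + (1−q)·9 = q·0 + (1−q)·10 ⟹ 9 + 1q = 10 + (-10)q ⟹ q = 1/11.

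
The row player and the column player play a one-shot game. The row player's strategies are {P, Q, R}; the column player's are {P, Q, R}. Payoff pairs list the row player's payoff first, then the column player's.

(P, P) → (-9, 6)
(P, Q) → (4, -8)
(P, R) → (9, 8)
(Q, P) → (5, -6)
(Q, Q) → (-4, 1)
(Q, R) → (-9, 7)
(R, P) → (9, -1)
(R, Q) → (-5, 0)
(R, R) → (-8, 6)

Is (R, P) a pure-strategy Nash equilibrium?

Holding the column player at P: the row player gets 9 from R, versus -9 from P, 5 from Q. No profitable deviation for the row player.
Holding the row player at R: the column player gets -1 from P but could get 6 by switching to R. The column player has a profitable deviation.

No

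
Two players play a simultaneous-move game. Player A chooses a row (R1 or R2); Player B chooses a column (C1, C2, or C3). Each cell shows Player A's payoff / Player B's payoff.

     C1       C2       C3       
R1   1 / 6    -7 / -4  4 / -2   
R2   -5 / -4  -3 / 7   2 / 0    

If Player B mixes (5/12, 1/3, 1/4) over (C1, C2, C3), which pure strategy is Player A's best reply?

Player A's best reply maximizes expected payoff against the mix.
R1: (5/12)·1 + (1/3)·(-7) + (1/4)·4 = -11/12
R2: (5/12)·(-5) + (1/3)·(-3) + (1/4)·2 = -31/12
Highest expected payoff is -11/12, from R1.

R1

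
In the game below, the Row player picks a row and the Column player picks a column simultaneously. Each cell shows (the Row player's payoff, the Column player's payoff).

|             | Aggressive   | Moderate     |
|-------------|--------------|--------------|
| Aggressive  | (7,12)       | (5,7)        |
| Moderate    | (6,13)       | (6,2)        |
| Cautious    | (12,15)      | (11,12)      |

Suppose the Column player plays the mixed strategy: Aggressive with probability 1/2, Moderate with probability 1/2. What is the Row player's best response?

Compute the Row player's expected payoff from each pure strategy against the given mix.
Aggressive: (1/2)·7 + (1/2)·5 = 6
Moderate: (1/2)·6 + (1/2)·6 = 6
Cautious: (1/2)·12 + (1/2)·11 = 23/2
Highest expected payoff is 23/2, from Cautious.

Cautious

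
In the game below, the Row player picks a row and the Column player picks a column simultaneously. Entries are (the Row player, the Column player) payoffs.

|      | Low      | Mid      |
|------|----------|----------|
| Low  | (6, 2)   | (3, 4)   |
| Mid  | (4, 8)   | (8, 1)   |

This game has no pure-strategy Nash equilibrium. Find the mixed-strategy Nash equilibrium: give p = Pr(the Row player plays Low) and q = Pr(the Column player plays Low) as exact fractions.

In a mixed NE each player is indifferent between their pure strategies, so the opponent's mix sets the indifference.
The Column player indifferent between Low and Mid: p·2 + (1−p)·8 = p·4 + (1−p)·1 ⟹ 8 + (-6)p = 1 + 3p ⟹ p = 7/9.
The Row player indifferent between Low and Mid: q·6 + (1−q)·3 = q·4 + (1−q)·8 ⟹ 3 + 3q = 8 + (-4)q ⟹ q = 5/7.

p = 7/9, q = 5/7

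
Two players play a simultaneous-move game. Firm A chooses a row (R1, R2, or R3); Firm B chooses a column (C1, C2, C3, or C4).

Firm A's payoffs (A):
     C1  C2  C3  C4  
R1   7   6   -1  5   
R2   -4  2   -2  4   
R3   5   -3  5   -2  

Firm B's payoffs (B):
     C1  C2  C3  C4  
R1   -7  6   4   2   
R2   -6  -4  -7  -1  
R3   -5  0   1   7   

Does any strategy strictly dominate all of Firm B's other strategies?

A strategy is strictly dominant if it gives Firm B a strictly higher payoff than every other strategy, against every choice by the opponent.
C1 is not dominant: against R1, C2 gives 6 > -7.
C2 is not dominant: against R2, C4 gives -1 > -4.
C3 is not dominant: against R1, C2 gives 6 > 4.
C4 is not dominant: against R1, C2 gives 6 > 2.
No single strategy is best against every opponent action.

None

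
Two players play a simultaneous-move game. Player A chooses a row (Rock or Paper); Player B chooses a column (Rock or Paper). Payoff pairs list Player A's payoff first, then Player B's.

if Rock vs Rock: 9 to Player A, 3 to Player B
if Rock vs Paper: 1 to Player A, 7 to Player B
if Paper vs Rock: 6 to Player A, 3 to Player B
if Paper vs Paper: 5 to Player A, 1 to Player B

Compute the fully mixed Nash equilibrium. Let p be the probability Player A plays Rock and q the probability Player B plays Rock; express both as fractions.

In a mixed NE each player is indifferent between their pure strategies, so the opponent's mix sets the indifference.
Player B indifferent between Rock and Paper: p·3 + (1−p)·3 = p·7 + (1−p)·1 ⟹ 3 + 0p = 1 + 6p ⟹ p = 1/3.
Player A indifferent between Rock and Paper: q·9 + (1−q)·1 = q·6 + (1−q)·5 ⟹ 1 + 8q = 5 + 1q ⟹ q = 4/7.

p = 1/3, q = 4/7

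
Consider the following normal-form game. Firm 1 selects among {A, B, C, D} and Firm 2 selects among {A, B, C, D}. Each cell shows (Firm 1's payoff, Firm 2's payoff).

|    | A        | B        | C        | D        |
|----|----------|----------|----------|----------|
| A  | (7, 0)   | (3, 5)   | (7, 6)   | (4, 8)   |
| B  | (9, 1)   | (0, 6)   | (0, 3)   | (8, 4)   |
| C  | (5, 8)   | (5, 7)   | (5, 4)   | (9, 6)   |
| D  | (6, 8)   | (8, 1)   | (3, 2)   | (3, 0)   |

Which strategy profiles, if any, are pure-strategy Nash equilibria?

There is no pure-strategy Nash equilibrium

Check mutual best responses: a cell is a NE iff neither player can gain by unilaterally deviating.
Firm 1's best responses — vs A: B (payoff 9); vs B: D (payoff 8); vs C: A (payoff 7); vs D: C (payoff 9).
Firm 2's best responses — vs A: D (payoff 8); vs B: B (payoff 6); vs C: A (payoff 8); vs D: A (payoff 8).
No cell has both players best-responding. For instance, Firm 1's best reply to B is D, but against D Firm 2 prefers A over B.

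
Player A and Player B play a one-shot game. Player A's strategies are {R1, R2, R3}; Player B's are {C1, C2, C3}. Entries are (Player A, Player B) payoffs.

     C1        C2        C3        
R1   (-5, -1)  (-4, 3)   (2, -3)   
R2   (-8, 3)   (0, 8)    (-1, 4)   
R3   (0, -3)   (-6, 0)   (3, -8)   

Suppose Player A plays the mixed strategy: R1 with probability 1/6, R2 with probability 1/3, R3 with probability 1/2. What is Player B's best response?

Player B's best reply maximizes expected payoff against the mix.
C1: (1/6)·(-1) + (1/3)·3 + (1/2)·(-3) = -2/3
C2: (1/6)·3 + (1/3)·8 + (1/2)·0 = 19/6
C3: (1/6)·(-3) + (1/3)·4 + (1/2)·(-8) = -19/6
Highest expected payoff is 19/6, from C2.

C2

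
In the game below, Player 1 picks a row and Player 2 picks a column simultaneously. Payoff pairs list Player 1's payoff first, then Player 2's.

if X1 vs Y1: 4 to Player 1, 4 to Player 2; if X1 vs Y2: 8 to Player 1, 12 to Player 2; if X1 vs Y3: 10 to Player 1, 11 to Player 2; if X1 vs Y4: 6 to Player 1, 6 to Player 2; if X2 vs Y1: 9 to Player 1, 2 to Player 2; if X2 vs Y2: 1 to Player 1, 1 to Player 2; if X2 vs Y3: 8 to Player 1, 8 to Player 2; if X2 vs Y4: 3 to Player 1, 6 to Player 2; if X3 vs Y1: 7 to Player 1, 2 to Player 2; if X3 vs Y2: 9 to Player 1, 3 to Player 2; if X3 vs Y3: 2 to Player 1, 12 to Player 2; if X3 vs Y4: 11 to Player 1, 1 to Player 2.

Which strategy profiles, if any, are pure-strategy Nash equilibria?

No pure-strategy Nash equilibrium

Check mutual best responses: a cell is a NE iff neither player can gain by unilaterally deviating.
Player 1's best responses — vs Y1: X2 (payoff 9); vs Y2: X3 (payoff 9); vs Y3: X1 (payoff 10); vs Y4: X3 (payoff 11).
Player 2's best responses — vs X1: Y2 (payoff 12); vs X2: Y3 (payoff 8); vs X3: Y3 (payoff 12).
No cell has both players best-responding. For instance, Player 1's best reply to Y1 is X2, but against X2 Player 2 prefers Y3 over Y1.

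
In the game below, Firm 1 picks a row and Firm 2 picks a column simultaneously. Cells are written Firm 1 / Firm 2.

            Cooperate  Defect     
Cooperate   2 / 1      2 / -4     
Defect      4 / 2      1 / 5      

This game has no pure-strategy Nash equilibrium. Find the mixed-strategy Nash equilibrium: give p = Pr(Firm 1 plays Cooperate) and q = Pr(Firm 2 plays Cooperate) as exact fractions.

p = 3/8, q = 1/3

In a mixed NE each player is indifferent between their pure strategies, so the opponent's mix sets the indifference.
Firm 2 indifferent between Cooperate and Defect: p·1 + (1−p)·2 = p·(-4) + (1−p)·5 ⟹ 2 + (-1)p = 5 + (-9)p ⟹ p = 3/8.
Firm 1 indifferent between Cooperate and Defect: q·2 + (1−q)·2 = q·4 + (1−q)·1 ⟹ 2 + 0q = 1 + 3q ⟹ q = 1/3.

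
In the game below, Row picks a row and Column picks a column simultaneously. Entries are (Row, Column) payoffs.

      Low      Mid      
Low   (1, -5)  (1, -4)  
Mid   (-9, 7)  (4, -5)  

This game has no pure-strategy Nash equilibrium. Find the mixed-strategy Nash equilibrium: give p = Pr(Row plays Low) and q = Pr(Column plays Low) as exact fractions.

In a mixed NE each player is indifferent between their pure strategies, so the opponent's mix sets the indifference.
Column indifferent between Low and Mid: p·(-5) + (1−p)·7 = p·(-4) + (1−p)·(-5) ⟹ 7 + (-12)p = (-5) + 1p ⟹ p = 12/13.
Row indifferent between Low and Mid: q·1 + (1−q)·1 = q·(-9) + (1−q)·4 ⟹ 1 + 0q = 4 + (-13)q ⟹ q = 3/13.

p = 12/13, q = 3/13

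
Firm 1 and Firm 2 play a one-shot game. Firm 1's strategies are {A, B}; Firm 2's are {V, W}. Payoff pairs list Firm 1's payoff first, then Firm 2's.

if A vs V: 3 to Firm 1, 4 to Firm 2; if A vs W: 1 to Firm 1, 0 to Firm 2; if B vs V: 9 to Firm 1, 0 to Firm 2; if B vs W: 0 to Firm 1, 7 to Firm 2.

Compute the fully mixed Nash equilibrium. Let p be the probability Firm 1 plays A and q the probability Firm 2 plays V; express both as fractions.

Each player's mixing probability is pinned down by making the *other* player indifferent.
Firm 2 indifferent between V and W: p·4 + (1−p)·0 = p·0 + (1−p)·7 ⟹ 0 + 4p = 7 + (-7)p ⟹ p = 7/11.
Firm 1 indifferent between A and B: q·3 + (1−q)·1 = q·9 + (1−q)·0 ⟹ 1 + 2q = 0 + 9q ⟹ q = 1/7.

p = 7/11, q = 1/7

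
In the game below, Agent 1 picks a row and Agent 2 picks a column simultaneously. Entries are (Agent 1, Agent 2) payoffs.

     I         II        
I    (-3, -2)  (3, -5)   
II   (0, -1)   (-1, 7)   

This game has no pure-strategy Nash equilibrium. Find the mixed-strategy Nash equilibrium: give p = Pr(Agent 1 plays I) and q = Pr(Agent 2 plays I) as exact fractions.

In a mixed NE each player is indifferent between their pure strategies, so the opponent's mix sets the indifference.
Agent 2 indifferent between I and II: p·(-2) + (1−p)·(-1) = p·(-5) + (1−p)·7 ⟹ (-1) + (-1)p = 7 + (-12)p ⟹ p = 8/11.
Agent 1 indifferent between I and II: q·(-3) + (1−q)·3 = q·0 + (1−q)·(-1) ⟹ 3 + (-6)q = (-1) + 1q ⟹ q = 4/7.

p = 8/11, q = 4/7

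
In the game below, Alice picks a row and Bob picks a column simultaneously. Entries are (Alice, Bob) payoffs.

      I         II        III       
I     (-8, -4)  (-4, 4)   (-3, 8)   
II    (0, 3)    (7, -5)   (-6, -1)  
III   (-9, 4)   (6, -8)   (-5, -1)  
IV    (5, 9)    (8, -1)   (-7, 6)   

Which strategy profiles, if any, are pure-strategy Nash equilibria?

A profile is a Nash equilibrium when each player is best-responding to the other.
Alice's best responses — vs I: IV (payoff 5); vs II: IV (payoff 8); vs III: I (payoff -3).
Bob's best responses — vs I: III (payoff 8); vs II: I (payoff 3); vs III: I (payoff 4); vs IV: I (payoff 9).
Mutual best responses occur at (I, III) and (IV, I); at each, neither player gains by switching.

(I, III) and (IV, I)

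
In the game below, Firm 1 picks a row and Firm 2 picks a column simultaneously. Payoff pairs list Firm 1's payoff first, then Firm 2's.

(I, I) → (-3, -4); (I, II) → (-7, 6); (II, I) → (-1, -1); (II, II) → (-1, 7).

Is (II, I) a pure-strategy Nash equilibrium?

Holding Firm 2 at I: Firm 1 gets -1 from II, versus -3 from I. No profitable deviation for Firm 1.
Holding Firm 1 at II: Firm 2 gets -1 from I but could get 7 by switching to II. Firm 2 has a profitable deviation.

No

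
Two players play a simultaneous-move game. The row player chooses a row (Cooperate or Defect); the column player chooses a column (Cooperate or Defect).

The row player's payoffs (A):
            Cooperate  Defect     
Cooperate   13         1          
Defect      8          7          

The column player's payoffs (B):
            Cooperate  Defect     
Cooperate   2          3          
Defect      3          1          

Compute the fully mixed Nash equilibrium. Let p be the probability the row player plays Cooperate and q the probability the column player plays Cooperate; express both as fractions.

Each player's mixing probability is pinned down by making the *other* player indifferent.
The column player indifferent between Cooperate and Defect: p·2 + (1−p)·3 = p·3 + (1−p)·1 ⟹ 3 + (-1)p = 1 + 2p ⟹ p = 2/3.
The row player indifferent between Cooperate and Defect: q·13 + (1−q)·1 = q·8 + (1−q)·7 ⟹ 1 + 12q = 7 + 1q ⟹ q = 6/11.

p = 2/3, q = 6/11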